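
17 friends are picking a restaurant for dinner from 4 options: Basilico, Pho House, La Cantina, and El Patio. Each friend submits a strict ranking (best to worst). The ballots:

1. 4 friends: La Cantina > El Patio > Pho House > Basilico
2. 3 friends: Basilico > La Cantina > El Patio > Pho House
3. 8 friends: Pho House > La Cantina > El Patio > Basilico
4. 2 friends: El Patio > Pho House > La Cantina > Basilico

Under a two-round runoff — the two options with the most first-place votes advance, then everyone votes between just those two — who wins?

Pho House

Round 1 first-place votes: Basilico 3, Pho House 8, La Cantina 4, El Patio 2.
Pho House and La Cantina advance.
Runoff: Pho House is preferred to La Cantina by 10 voters; La Cantina by 7.
Pho House wins the runoff.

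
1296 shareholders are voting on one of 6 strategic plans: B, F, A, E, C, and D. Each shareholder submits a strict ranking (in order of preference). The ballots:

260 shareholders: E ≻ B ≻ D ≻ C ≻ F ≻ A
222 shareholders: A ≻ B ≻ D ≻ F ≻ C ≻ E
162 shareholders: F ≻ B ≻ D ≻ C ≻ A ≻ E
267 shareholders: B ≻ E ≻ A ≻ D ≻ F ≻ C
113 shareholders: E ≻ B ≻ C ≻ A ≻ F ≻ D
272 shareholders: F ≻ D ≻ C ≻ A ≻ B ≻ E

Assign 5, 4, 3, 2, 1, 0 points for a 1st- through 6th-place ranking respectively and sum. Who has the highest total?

B

B: 260·4 + 222·4 + 162·4 + 267·5 + 113·4 + 272·1 = 4635
F: 260·1 + 222·2 + 162·5 + 267·1 + 113·1 + 272·5 = 3254
A: 260·0 + 222·5 + 162·1 + 267·3 + 113·2 + 272·2 = 2843
E: 260·5 + 222·0 + 162·0 + 267·4 + 113·5 + 272·0 = 2933
C: 260·2 + 222·1 + 162·2 + 267·0 + 113·3 + 272·3 = 2221
D: 260·3 + 222·3 + 162·3 + 267·2 + 113·0 + 272·4 = 3554
B has the highest Borda score (4635).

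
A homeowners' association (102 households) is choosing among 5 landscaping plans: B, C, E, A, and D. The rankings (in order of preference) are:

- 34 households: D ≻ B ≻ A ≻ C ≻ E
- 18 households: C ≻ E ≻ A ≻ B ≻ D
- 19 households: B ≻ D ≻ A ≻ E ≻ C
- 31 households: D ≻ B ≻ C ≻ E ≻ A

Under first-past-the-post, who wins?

First-place votes: B 19, C 18, E 0, A 0, D 65.
D has the most first-place votes.

D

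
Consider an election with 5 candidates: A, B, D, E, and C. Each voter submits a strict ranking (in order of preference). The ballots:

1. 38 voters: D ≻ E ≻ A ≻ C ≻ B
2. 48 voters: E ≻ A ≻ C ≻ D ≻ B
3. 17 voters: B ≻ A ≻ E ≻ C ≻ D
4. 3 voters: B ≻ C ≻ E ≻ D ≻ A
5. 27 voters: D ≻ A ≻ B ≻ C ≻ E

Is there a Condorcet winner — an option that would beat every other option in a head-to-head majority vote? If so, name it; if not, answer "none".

E

E vs A: 89–44 for E.
E vs B: 86–47 for E.
E vs D: 68–65 for E.
E vs C: 103–30 for E.
E beats every other option head-to-head.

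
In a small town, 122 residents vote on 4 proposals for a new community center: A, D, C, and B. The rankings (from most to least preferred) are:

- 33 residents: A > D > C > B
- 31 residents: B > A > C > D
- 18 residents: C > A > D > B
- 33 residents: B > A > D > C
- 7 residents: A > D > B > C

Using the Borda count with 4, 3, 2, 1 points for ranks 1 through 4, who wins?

A: 33·4 + 31·3 + 18·3 + 33·3 + 7·4 = 406
D: 33·3 + 31·1 + 18·2 + 33·2 + 7·3 = 253
C: 33·2 + 31·2 + 18·4 + 33·1 + 7·1 = 240
B: 33·1 + 31·4 + 18·1 + 33·4 + 7·2 = 321
A has the highest Borda score (406).

A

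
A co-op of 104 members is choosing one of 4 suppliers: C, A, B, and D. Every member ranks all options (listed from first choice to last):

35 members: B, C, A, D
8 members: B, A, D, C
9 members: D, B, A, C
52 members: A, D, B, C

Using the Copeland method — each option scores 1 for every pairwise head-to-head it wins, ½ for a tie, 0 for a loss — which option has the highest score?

C: loses to A, B, and D → score 0.
A: beats C and D; ties B → score 2.5.
B: beats C; ties A; loses to D → score 1.5.
D: beats C and B; loses to A → score 2.
A has the best pairwise record.

A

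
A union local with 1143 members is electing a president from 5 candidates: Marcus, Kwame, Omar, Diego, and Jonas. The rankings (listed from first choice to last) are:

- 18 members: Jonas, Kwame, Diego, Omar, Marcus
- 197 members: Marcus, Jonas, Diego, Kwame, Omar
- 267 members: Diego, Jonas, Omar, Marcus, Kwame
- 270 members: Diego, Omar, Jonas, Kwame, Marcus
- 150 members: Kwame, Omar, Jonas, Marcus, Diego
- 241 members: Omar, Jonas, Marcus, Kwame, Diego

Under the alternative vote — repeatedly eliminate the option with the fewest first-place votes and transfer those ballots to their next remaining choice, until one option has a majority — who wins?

Round 1: Marcus 197, Kwame 150, Omar 241, Diego 537, Jonas 18. Eliminate Jonas.
Round 2: Marcus 197, Kwame 168, Omar 241, Diego 537. Eliminate Kwame.
Round 3: Marcus 197, Omar 391, Diego 555. Eliminate Marcus.
Round 4: Omar 391, Diego 752. Diego has a majority.

Diego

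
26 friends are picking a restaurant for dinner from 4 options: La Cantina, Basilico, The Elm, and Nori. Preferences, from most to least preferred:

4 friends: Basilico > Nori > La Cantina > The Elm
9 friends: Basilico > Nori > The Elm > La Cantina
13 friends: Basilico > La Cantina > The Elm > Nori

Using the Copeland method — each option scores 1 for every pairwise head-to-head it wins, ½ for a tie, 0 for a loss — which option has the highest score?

La Cantina: beats The Elm; ties Nori; loses to Basilico → score 1.5.
Basilico: beats La Cantina, The Elm, and Nori → score 3.
The Elm: ties Nori; loses to La Cantina and Basilico → score 0.5.
Nori: ties La Cantina and The Elm; loses to Basilico → score 1.
Basilico has the best pairwise record.

Basilico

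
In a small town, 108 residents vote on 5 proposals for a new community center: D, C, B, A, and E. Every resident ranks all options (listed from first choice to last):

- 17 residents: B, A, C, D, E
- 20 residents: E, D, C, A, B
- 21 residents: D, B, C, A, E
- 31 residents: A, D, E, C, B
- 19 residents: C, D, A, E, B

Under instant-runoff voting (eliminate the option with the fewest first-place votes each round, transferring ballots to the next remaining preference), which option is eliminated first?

B

Round 1: D 21, C 19, B 17, A 31, E 20. Eliminate B.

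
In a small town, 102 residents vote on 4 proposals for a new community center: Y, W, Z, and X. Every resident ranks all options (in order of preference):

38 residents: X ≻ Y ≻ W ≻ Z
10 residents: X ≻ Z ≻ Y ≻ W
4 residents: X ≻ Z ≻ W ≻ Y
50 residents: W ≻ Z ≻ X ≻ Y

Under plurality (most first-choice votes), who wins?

X

First-place votes: Y 0, W 50, Z 0, X 52.
X has the most first-place votes.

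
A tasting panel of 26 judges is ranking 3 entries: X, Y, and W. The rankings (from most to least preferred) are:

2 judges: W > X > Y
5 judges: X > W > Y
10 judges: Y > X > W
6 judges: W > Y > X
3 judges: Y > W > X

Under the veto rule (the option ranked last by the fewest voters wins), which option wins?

Last-place votes: X 9, Y 7, W 10.
Y is ranked last by the fewest voters, so Y wins.

Y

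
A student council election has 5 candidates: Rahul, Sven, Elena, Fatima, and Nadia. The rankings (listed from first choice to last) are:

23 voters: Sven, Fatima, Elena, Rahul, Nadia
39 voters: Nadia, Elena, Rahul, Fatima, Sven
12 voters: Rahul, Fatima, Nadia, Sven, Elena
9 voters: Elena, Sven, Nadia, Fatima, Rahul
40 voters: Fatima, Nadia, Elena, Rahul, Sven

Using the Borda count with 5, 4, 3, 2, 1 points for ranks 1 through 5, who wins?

Rahul: 23·2 + 39·3 + 12·5 + 9·1 + 40·2 = 312
Sven: 23·5 + 39·1 + 12·2 + 9·4 + 40·1 = 254
Elena: 23·3 + 39·4 + 12·1 + 9·5 + 40·3 = 402
Fatima: 23·4 + 39·2 + 12·4 + 9·2 + 40·5 = 436
Nadia: 23·1 + 39·5 + 12·3 + 9·3 + 40·4 = 441
Nadia has the highest Borda score (441).

Nadia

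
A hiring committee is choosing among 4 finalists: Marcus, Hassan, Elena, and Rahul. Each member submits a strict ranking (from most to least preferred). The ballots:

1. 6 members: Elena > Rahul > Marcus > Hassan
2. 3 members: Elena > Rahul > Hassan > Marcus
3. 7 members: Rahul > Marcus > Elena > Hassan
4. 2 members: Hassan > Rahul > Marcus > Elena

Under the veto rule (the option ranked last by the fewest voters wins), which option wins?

Rahul

Last-place votes: Marcus 3, Hassan 13, Elena 2, Rahul 0.
Rahul is ranked last by the fewest voters, so Rahul wins.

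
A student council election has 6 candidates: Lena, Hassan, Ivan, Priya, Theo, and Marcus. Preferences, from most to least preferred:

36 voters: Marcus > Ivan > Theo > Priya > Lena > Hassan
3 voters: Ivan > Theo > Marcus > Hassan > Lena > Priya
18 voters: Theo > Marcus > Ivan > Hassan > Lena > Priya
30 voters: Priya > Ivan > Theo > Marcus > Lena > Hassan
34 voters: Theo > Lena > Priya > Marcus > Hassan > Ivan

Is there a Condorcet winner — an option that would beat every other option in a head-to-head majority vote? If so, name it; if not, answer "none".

none

Checking pairwise contests:
Ivan beats Lena 87–34.
Lena beats Hassan 100–21.
Priya beats Ivan 64–57.
Theo beats Priya 91–30.
Ivan beats Theo 69–52.
Priya beats Marcus 64–57.
Every option loses at least one head-to-head, so there is no Condorcet winner.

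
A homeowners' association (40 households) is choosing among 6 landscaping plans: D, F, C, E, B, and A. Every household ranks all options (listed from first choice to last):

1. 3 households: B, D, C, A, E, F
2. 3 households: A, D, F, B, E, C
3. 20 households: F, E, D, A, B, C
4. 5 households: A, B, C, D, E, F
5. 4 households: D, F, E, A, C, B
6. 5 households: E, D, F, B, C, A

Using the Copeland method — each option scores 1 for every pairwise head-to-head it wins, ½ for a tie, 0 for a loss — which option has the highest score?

F

D: beats C, B, and A; ties F; loses to E → score 3.5.
F: beats C, E, B, and A; ties D → score 4.5.
C: loses to D, F, E, B, and A → score 0.
E: beats D, C, B, and A; loses to F → score 4.
B: beats C; loses to D, F, E, and A → score 1.
A: beats C and B; loses to D, F, and E → score 2.
F has the best pairwise record.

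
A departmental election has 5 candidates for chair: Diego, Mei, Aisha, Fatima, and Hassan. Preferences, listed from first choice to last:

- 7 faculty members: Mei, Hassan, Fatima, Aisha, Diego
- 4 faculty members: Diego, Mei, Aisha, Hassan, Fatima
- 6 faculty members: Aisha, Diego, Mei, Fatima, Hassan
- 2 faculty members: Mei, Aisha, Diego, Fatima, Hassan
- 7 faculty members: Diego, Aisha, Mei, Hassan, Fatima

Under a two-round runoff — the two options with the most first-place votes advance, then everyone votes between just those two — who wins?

Round 1 first-place votes: Diego 11, Mei 9, Aisha 6, Fatima 0, Hassan 0.
Diego and Mei advance.
Runoff: Diego is preferred to Mei by 17 voters; Mei by 9.
Diego wins the runoff.

Diego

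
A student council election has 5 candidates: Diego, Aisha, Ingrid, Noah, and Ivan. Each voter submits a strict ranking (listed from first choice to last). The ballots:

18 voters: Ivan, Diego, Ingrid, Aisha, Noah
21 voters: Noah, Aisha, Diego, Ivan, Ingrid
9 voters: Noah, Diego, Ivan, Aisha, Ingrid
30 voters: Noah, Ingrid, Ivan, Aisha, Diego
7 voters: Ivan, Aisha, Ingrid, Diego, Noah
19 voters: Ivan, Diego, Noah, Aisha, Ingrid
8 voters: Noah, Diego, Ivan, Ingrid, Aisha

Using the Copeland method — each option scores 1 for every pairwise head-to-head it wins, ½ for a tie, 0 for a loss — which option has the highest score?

Noah

Diego: beats Ingrid; loses to Aisha, Noah, and Ivan → score 1.
Aisha: beats Diego; ties Ingrid; loses to Noah and Ivan → score 1.5.
Ingrid: ties Aisha; loses to Diego, Noah, and Ivan → score 0.5.
Noah: beats Diego, Aisha, Ingrid, and Ivan → score 4.
Ivan: beats Diego, Aisha, and Ingrid; loses to Noah → score 3.
Noah has the best pairwise record.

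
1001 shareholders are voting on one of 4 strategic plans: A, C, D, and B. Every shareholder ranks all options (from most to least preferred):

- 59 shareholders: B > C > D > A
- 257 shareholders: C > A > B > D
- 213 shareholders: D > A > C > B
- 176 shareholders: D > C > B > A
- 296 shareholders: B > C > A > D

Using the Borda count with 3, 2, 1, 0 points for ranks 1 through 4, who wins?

A: 59·0 + 257·2 + 213·2 + 176·0 + 296·1 = 1236
C: 59·2 + 257·3 + 213·1 + 176·2 + 296·2 = 2046
D: 59·1 + 257·0 + 213·3 + 176·3 + 296·0 = 1226
B: 59·3 + 257·1 + 213·0 + 176·1 + 296·3 = 1498
C has the highest Borda score (2046).

C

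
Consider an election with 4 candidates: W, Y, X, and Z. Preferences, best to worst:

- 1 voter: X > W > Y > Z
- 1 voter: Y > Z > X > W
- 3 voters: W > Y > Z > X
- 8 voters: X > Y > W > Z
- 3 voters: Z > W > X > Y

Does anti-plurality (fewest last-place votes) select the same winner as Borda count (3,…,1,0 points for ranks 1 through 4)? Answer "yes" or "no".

Anti-plurality — last-place votes: W 1, Y 3, X 3, Z 9. Winner: W.
Borda — scores: W 25, Y 26, X 31, Z 14. Winner: X.
The two methods disagree.

no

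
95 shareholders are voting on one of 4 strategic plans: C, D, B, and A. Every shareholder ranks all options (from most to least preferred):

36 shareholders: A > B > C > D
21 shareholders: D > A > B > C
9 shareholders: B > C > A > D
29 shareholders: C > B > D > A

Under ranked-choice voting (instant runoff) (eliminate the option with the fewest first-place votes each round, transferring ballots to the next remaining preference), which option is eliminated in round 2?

Round 1: C 29, D 21, B 9, A 36. Eliminate B.
Round 2: C 38, D 21, A 36. Eliminate D.

D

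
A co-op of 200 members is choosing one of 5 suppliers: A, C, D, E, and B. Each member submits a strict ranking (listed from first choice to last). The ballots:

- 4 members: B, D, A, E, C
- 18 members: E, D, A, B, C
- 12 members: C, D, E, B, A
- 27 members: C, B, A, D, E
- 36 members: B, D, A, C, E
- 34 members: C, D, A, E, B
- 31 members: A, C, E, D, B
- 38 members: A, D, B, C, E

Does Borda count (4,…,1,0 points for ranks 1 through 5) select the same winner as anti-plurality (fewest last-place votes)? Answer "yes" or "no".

Borda — scores: A 514, C 459, D 484, E 196, B 347. Winner: A.
Anti-plurality — last-place votes: A 12, C 22, D 0, E 101, B 65. Winner: D.
The two methods disagree.

no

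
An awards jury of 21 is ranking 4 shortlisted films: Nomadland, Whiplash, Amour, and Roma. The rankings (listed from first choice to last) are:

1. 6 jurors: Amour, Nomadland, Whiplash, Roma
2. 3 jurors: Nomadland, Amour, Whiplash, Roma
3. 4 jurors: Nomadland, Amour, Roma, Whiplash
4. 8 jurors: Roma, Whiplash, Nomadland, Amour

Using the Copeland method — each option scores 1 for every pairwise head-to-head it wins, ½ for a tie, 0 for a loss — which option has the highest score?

Nomadland

Nomadland: beats Whiplash, Amour, and Roma → score 3.
Whiplash: loses to Nomadland, Amour, and Roma → score 0.
Amour: beats Whiplash and Roma; loses to Nomadland → score 2.
Roma: beats Whiplash; loses to Nomadland and Amour → score 1.
Nomadland has the best pairwise record.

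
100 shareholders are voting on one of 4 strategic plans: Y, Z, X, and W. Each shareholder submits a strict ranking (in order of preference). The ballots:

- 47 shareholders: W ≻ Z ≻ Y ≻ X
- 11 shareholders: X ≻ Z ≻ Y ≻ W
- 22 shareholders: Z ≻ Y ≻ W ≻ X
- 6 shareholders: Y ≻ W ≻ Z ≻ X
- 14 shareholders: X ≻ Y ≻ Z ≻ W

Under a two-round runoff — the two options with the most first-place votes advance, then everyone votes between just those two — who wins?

Round 1 first-place votes: Y 6, Z 22, X 25, W 47.
W and X advance.
Runoff: W is preferred to X by 75 voters; X by 25.
W wins the runoff.

W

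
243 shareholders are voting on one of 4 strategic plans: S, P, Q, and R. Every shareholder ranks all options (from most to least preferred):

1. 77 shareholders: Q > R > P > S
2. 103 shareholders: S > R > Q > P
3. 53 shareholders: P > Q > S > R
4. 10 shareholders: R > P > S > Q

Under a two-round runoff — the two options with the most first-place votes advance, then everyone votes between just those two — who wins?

Round 1 first-place votes: S 103, P 53, Q 77, R 10.
S and Q advance.
Runoff: S is preferred to Q by 113 voters; Q by 130.
Q wins the runoff.

Q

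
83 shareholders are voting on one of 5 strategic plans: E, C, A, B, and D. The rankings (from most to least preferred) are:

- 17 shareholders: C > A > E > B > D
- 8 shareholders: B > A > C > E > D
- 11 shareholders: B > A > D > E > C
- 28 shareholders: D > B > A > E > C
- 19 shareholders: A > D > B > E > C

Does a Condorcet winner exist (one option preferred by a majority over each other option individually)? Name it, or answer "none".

Checking pairwise contests:
A beats E 83–0.
E beats C 58–25.
B beats A 47–36.
D beats B 47–36.
A beats D 55–28.
Every option loses at least one head-to-head, so there is no Condorcet winner.

none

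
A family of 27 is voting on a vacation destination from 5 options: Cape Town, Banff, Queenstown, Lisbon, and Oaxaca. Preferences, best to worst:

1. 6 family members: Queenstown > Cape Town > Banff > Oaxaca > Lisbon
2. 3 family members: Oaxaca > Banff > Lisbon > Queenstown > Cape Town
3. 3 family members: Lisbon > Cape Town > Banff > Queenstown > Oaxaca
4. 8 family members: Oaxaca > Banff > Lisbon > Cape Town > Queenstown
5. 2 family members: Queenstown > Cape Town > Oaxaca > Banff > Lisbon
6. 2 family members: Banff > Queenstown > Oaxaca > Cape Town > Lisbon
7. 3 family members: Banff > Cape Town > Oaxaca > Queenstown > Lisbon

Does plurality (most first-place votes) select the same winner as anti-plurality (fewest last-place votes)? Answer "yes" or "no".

no

Plurality — first-place votes: Cape Town 0, Banff 5, Queenstown 8, Lisbon 3, Oaxaca 11. Winner: Oaxaca.
Anti-plurality — last-place votes: Cape Town 3, Banff 0, Queenstown 8, Lisbon 13, Oaxaca 3. Winner: Banff.
The two methods disagree.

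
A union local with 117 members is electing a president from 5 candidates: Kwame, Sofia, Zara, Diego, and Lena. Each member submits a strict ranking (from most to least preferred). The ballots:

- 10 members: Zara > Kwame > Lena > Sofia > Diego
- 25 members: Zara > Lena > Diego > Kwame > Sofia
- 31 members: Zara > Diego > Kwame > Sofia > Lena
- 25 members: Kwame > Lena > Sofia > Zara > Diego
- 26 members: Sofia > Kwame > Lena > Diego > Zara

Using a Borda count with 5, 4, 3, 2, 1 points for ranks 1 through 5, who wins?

Kwame

Kwame: 10·4 + 25·2 + 31·3 + 25·5 + 26·4 = 412
Sofia: 10·2 + 25·1 + 31·2 + 25·3 + 26·5 = 312
Zara: 10·5 + 25·5 + 31·5 + 25·2 + 26·1 = 406
Diego: 10·1 + 25·3 + 31·4 + 25·1 + 26·2 = 286
Lena: 10·3 + 25·4 + 31·1 + 25·4 + 26·3 = 339
Kwame has the highest Borda score (412).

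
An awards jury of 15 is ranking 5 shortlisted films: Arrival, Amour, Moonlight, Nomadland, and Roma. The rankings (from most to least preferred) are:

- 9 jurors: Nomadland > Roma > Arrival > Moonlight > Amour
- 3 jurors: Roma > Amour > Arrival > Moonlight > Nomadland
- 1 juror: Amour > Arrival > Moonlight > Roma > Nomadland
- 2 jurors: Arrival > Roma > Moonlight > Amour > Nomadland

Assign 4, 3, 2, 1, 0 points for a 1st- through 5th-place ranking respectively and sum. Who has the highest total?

Roma

Arrival: 9·2 + 3·2 + 1·3 + 2·4 = 35
Amour: 9·0 + 3·3 + 1·4 + 2·1 = 15
Moonlight: 9·1 + 3·1 + 1·2 + 2·2 = 18
Nomadland: 9·4 + 3·0 + 1·0 + 2·0 = 36
Roma: 9·3 + 3·4 + 1·1 + 2·3 = 46
Roma has the highest Borda score (46).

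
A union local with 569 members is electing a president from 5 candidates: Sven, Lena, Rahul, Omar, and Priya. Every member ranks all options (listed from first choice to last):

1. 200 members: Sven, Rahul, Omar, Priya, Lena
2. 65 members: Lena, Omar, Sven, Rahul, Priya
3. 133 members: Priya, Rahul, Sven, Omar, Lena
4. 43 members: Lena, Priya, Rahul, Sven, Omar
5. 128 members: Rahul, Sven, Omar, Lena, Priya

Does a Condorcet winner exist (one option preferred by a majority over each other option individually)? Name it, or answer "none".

Rahul vs Sven: 304–265 for Rahul.
Rahul vs Lena: 461–108 for Rahul.
Rahul vs Omar: 504–65 for Rahul.
Rahul vs Priya: 393–176 for Rahul.
Rahul beats every other option head-to-head.

Rahul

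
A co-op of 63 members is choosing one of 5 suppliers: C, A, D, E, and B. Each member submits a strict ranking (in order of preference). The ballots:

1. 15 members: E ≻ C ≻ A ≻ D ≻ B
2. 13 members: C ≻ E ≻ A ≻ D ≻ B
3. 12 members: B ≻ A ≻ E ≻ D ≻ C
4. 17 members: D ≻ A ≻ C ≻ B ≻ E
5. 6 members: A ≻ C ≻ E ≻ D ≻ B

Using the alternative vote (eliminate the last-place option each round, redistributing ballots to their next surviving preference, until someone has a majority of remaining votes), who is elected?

Round 1: C 13, A 6, D 17, E 15, B 12. Eliminate A.
Round 2: C 19, D 17, E 15, B 12. Eliminate B.
Round 3: C 19, D 17, E 27. Eliminate D.
Round 4: C 36, E 27. C has a majority.

C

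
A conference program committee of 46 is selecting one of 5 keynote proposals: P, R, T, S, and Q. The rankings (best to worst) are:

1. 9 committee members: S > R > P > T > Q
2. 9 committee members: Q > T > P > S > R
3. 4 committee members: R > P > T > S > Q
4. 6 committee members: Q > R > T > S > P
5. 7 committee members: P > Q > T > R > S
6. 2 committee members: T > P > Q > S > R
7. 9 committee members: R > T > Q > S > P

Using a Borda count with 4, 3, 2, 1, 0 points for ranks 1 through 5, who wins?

P: 9·2 + 9·2 + 4·3 + 6·0 + 7·4 + 2·3 + 9·0 = 82
R: 9·3 + 9·0 + 4·4 + 6·3 + 7·1 + 2·0 + 9·4 = 104
T: 9·1 + 9·3 + 4·2 + 6·2 + 7·2 + 2·4 + 9·3 = 105
S: 9·4 + 9·1 + 4·1 + 6·1 + 7·0 + 2·1 + 9·1 = 66
Q: 9·0 + 9·4 + 4·0 + 6·4 + 7·3 + 2·2 + 9·2 = 103
T has the highest Borda score (105).

T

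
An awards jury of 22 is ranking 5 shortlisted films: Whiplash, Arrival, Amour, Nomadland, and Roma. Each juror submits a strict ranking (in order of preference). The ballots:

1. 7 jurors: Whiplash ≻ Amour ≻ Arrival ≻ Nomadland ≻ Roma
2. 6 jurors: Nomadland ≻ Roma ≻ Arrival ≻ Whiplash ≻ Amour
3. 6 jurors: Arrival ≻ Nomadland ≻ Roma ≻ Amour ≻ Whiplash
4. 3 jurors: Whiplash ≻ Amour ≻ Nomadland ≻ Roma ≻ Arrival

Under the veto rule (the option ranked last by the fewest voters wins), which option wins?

Last-place votes: Whiplash 6, Arrival 3, Amour 6, Nomadland 0, Roma 7.
Nomadland is ranked last by the fewest voters, so Nomadland wins.

Nomadland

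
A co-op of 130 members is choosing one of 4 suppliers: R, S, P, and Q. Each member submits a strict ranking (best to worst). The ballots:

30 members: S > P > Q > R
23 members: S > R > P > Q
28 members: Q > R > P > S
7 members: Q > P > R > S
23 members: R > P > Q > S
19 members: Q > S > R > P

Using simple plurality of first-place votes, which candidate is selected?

Q

First-place votes: R 23, S 53, P 0, Q 54.
Q has the most first-place votes.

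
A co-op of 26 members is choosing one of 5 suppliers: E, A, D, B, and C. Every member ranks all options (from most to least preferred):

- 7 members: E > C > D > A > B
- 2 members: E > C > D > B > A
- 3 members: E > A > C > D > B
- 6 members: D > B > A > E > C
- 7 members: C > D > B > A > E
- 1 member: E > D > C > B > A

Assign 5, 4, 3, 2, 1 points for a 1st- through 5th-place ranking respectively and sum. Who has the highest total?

D

E: 7·5 + 2·5 + 3·5 + 6·2 + 7·1 + 1·5 = 84
A: 7·2 + 2·1 + 3·4 + 6·3 + 7·2 + 1·1 = 61
D: 7·3 + 2·3 + 3·2 + 6·5 + 7·4 + 1·4 = 95
B: 7·1 + 2·2 + 3·1 + 6·4 + 7·3 + 1·2 = 61
C: 7·4 + 2·4 + 3·3 + 6·1 + 7·5 + 1·3 = 89
D has the highest Borda score (95).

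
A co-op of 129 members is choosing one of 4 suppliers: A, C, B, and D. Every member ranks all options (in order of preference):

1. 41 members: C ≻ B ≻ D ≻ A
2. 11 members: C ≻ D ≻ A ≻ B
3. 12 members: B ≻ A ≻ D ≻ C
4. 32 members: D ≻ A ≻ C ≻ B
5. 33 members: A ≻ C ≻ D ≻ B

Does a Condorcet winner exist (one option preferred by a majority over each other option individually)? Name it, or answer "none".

Checking pairwise contests:
D beats A 84–45.
A beats C 77–52.
A beats B 76–53.
C beats D 85–44.
Every option loses at least one head-to-head, so there is no Condorcet winner.

none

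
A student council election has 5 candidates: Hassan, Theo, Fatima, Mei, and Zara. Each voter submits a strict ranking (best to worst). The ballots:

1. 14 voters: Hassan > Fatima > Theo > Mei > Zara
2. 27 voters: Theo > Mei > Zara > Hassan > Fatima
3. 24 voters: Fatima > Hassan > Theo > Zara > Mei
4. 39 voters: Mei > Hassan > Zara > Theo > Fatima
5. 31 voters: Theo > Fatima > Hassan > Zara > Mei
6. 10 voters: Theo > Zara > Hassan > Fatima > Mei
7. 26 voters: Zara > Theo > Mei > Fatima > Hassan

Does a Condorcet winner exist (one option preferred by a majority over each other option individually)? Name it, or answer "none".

Theo

Theo vs Hassan: 94–77 for Theo.
Theo vs Fatima: 133–38 for Theo.
Theo vs Mei: 132–39 for Theo.
Theo vs Zara: 106–65 for Theo.
Theo beats every other option head-to-head.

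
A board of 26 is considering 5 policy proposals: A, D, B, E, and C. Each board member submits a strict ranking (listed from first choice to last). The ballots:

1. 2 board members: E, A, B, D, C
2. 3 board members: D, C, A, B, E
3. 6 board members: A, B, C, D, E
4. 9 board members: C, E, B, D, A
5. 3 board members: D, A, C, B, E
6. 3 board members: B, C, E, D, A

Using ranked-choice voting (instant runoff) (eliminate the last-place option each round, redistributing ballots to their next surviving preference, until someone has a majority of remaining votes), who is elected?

Round 1: A 6, D 6, B 3, E 2, C 9. Eliminate E.
Round 2: A 8, D 6, B 3, C 9. Eliminate B.
Round 3: A 8, D 6, C 12. Eliminate D.
Round 4: A 11, C 15. C has a majority.

C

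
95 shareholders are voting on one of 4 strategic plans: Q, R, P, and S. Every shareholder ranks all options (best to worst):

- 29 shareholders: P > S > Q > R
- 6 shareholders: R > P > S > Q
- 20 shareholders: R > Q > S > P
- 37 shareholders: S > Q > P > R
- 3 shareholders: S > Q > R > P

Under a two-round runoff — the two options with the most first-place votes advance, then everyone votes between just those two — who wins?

S

Round 1 first-place votes: Q 0, R 26, P 29, S 40.
S and P advance.
Runoff: S is preferred to P by 60 voters; P by 35.
S wins the runoff.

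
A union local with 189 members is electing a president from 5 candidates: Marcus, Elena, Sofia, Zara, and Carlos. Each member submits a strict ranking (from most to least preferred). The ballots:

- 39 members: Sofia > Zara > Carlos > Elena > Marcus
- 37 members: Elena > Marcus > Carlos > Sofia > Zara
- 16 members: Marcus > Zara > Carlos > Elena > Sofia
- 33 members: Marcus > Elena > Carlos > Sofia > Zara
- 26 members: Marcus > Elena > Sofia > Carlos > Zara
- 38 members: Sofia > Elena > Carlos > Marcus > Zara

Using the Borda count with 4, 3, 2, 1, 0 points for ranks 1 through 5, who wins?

Marcus: 39·0 + 37·3 + 16·4 + 33·4 + 26·4 + 38·1 = 449
Elena: 39·1 + 37·4 + 16·1 + 33·3 + 26·3 + 38·3 = 494
Sofia: 39·4 + 37·1 + 16·0 + 33·1 + 26·2 + 38·4 = 430
Zara: 39·3 + 37·0 + 16·3 + 33·0 + 26·0 + 38·0 = 165
Carlos: 39·2 + 37·2 + 16·2 + 33·2 + 26·1 + 38·2 = 352
Elena has the highest Borda score (494).

Elena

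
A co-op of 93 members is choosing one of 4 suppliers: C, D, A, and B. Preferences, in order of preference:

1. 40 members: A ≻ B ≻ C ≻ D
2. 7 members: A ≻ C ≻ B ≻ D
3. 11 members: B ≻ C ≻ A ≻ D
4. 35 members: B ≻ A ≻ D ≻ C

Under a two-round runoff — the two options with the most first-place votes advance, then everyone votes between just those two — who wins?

Round 1 first-place votes: C 0, D 0, A 47, B 46.
A and B advance.
Runoff: A is preferred to B by 47 voters; B by 46.
A wins the runoff.

A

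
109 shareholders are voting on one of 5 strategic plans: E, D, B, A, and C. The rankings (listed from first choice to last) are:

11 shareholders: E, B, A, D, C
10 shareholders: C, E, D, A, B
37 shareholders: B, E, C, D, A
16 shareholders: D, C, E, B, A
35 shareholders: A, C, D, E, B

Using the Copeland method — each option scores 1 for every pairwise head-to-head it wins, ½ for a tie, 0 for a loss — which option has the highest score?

C

E: beats D, B, and A; loses to C → score 3.
D: beats B and A; loses to E and C → score 2.
B: beats A; loses to E, D, and C → score 1.
A: loses to E, D, B, and C → score 0.
C: beats E, D, B, and A → score 4.
C has the best pairwise record.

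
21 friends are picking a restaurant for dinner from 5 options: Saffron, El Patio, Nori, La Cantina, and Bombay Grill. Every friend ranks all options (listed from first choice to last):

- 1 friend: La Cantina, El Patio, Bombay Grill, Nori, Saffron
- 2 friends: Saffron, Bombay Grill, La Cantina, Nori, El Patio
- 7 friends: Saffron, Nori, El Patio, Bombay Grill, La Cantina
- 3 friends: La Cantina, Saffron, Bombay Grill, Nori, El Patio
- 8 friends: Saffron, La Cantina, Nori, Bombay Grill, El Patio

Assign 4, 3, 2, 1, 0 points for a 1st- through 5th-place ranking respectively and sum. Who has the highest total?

Saffron

Saffron: 1·0 + 2·4 + 7·4 + 3·3 + 8·4 = 77
El Patio: 1·3 + 2·0 + 7·2 + 3·0 + 8·0 = 17
Nori: 1·1 + 2·1 + 7·3 + 3·1 + 8·2 = 43
La Cantina: 1·4 + 2·2 + 7·0 + 3·4 + 8·3 = 44
Bombay Grill: 1·2 + 2·3 + 7·1 + 3·2 + 8·1 = 29
Saffron has the highest Borda score (77).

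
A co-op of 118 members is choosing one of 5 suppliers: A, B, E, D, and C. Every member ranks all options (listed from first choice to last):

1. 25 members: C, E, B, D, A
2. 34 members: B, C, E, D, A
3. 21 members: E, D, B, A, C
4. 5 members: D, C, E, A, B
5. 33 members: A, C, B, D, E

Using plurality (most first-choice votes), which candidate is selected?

B

First-place votes: A 33, B 34, E 21, D 5, C 25.
B has the most first-place votes.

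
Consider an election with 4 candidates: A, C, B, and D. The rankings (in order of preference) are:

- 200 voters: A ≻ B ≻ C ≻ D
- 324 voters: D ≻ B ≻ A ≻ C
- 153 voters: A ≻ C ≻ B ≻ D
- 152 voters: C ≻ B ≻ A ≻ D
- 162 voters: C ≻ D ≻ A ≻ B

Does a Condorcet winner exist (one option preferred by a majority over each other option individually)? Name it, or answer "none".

A

A vs C: 677–314 for A.
A vs B: 515–476 for A.
A vs D: 505–486 for A.
A beats every other option head-to-head.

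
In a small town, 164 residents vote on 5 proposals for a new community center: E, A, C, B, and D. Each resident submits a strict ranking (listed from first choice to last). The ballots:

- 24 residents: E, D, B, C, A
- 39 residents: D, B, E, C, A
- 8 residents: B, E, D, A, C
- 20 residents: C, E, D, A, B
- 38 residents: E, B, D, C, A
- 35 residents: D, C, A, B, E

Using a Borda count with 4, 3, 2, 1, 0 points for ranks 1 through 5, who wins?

E: 24·4 + 39·2 + 8·3 + 20·3 + 38·4 + 35·0 = 410
A: 24·0 + 39·0 + 8·1 + 20·1 + 38·0 + 35·2 = 98
C: 24·1 + 39·1 + 8·0 + 20·4 + 38·1 + 35·3 = 286
B: 24·2 + 39·3 + 8·4 + 20·0 + 38·3 + 35·1 = 346
D: 24·3 + 39·4 + 8·2 + 20·2 + 38·2 + 35·4 = 500
D has the highest Borda score (500).

D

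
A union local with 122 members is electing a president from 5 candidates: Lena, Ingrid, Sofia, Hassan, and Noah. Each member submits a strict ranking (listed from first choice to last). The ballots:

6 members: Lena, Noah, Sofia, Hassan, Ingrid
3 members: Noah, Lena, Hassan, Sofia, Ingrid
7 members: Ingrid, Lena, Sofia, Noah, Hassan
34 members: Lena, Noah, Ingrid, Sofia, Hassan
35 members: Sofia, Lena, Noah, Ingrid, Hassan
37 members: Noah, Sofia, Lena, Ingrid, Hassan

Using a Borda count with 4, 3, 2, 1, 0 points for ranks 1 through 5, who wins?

Lena: 6·4 + 3·3 + 7·3 + 34·4 + 35·3 + 37·2 = 369
Ingrid: 6·0 + 3·0 + 7·4 + 34·2 + 35·1 + 37·1 = 168
Sofia: 6·2 + 3·1 + 7·2 + 34·1 + 35·4 + 37·3 = 314
Hassan: 6·1 + 3·2 + 7·0 + 34·0 + 35·0 + 37·0 = 12
Noah: 6·3 + 3·4 + 7·1 + 34·3 + 35·2 + 37·4 = 357
Lena has the highest Borda score (369).

Lena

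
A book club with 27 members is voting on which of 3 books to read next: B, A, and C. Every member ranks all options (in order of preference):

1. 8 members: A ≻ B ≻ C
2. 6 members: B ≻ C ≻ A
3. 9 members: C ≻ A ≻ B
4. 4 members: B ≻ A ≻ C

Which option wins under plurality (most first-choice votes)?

B

First-place votes: B 10, A 8, C 9.
B has the most first-place votes.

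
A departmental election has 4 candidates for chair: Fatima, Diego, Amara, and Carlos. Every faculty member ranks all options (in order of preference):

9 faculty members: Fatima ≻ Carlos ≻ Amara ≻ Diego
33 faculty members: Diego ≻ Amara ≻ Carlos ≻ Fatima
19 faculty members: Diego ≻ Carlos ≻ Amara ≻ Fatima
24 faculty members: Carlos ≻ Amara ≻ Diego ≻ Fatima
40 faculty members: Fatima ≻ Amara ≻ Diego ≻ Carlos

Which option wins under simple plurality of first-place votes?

Diego

First-place votes: Fatima 49, Diego 52, Amara 0, Carlos 24.
Diego has the most first-place votes.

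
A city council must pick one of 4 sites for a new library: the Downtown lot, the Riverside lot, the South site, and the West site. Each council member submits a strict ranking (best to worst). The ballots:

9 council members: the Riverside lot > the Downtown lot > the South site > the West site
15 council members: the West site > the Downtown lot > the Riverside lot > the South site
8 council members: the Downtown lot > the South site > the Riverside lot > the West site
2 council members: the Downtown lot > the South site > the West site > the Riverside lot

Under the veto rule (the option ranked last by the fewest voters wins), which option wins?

the Downtown lot

Last-place votes: the Downtown lot 0, the Riverside lot 2, the South site 15, the West site 17.
the Downtown lot is ranked last by the fewest voters, so the Downtown lot wins.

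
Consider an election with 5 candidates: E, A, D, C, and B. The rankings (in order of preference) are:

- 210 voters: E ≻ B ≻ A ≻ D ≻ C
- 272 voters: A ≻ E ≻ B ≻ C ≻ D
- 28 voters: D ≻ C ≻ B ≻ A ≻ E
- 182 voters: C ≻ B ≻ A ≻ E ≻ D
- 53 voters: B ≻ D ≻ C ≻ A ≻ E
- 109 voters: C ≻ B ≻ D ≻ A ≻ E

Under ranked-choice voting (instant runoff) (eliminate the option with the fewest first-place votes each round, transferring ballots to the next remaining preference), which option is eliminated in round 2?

Round 1: E 210, A 272, D 28, C 291, B 53. Eliminate D.
Round 2: E 210, A 272, C 319, B 53. Eliminate B.

B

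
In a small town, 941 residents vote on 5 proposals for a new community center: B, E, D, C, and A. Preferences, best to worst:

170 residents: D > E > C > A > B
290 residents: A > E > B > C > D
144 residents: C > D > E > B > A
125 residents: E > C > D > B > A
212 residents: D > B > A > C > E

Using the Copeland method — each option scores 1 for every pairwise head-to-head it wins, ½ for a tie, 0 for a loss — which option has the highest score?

B: beats C and A; loses to E and D → score 2.
E: beats B and C; loses to D and A → score 2.
D: beats B, E, and A; loses to C → score 3.
C: beats D; loses to B, E, and A → score 1.
A: beats E and C; loses to B and D → score 2.
D has the best pairwise record.

D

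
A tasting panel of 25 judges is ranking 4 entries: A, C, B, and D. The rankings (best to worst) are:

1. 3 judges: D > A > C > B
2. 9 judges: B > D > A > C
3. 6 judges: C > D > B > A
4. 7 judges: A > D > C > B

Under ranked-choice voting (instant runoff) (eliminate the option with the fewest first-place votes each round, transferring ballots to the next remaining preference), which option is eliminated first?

D

Round 1: A 7, C 6, B 9, D 3. Eliminate D.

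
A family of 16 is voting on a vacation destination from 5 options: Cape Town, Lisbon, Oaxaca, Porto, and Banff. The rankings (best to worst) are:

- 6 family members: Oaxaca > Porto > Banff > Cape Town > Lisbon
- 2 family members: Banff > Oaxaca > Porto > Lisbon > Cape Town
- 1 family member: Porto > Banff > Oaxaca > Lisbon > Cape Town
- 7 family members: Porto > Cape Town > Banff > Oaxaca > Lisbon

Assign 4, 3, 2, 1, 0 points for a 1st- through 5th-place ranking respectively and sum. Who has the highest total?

Cape Town: 6·1 + 2·0 + 1·0 + 7·3 = 27
Lisbon: 6·0 + 2·1 + 1·1 + 7·0 = 3
Oaxaca: 6·4 + 2·3 + 1·2 + 7·1 = 39
Porto: 6·3 + 2·2 + 1·4 + 7·4 = 54
Banff: 6·2 + 2·4 + 1·3 + 7·2 = 37
Porto has the highest Borda score (54).

Porto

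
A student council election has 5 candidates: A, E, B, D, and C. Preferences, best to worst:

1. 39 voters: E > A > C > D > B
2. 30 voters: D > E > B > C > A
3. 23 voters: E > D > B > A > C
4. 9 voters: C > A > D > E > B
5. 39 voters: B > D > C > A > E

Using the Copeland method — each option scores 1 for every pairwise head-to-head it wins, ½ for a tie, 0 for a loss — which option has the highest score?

D

A: loses to E, B, D, and C → score 0.
E: beats A, B, and C; loses to D → score 3.
B: beats A and C; loses to E and D → score 2.
D: beats A, E, B, and C → score 4.
C: beats A; loses to E, B, and D → score 1.
D has the best pairwise record.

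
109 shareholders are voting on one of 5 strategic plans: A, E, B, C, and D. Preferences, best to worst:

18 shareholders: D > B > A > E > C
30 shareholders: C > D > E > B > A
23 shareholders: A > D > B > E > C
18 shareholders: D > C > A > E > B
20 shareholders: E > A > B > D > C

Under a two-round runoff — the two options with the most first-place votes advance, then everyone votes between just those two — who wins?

D

Round 1 first-place votes: A 23, E 20, B 0, C 30, D 36.
D and C advance.
Runoff: D is preferred to C by 79 voters; C by 30.
D wins the runoff.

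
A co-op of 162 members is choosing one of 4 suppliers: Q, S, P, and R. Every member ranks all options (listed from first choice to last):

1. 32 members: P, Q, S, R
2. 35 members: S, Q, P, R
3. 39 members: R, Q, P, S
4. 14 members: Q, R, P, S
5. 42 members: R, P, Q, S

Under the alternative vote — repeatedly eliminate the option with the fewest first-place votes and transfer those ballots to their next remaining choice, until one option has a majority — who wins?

Round 1: Q 14, S 35, P 32, R 81. Eliminate Q.
Round 2: S 35, P 32, R 95. R has a majority.

R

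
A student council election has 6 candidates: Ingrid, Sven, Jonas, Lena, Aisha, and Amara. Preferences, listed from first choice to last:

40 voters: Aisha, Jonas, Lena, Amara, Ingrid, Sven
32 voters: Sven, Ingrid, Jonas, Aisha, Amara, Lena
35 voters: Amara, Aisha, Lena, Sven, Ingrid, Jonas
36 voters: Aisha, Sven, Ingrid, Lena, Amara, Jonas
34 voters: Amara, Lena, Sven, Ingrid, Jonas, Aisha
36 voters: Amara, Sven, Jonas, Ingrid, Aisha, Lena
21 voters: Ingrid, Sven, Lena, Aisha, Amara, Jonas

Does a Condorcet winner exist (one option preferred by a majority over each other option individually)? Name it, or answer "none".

none

Checking pairwise contests:
Sven beats Ingrid 173–61.
Amara beats Sven 145–89.
Ingrid beats Jonas 158–76.
Ingrid beats Lena 125–109.
Ingrid beats Aisha 123–111.
Aisha beats Amara 129–105.
Every option loses at least one head-to-head, so there is no Condorcet winner.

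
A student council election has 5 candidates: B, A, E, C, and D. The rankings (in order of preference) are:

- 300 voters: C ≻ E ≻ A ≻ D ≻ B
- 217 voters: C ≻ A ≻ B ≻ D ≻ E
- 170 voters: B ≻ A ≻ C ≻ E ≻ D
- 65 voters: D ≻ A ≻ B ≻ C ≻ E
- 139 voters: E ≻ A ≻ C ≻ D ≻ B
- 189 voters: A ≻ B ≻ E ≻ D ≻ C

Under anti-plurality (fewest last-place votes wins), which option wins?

Last-place votes: B 439, A 0, E 282, C 189, D 170.
A is ranked last by the fewest voters, so A wins.

A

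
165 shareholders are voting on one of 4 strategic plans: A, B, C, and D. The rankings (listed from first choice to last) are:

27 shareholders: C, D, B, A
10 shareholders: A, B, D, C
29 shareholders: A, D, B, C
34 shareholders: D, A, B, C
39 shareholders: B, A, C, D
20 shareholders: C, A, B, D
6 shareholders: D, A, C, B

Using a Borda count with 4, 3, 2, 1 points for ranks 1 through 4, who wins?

A

A: 27·1 + 10·4 + 29·4 + 34·3 + 39·3 + 20·3 + 6·3 = 480
B: 27·2 + 10·3 + 29·2 + 34·2 + 39·4 + 20·2 + 6·1 = 412
C: 27·4 + 10·1 + 29·1 + 34·1 + 39·2 + 20·4 + 6·2 = 351
D: 27·3 + 10·2 + 29·3 + 34·4 + 39·1 + 20·1 + 6·4 = 407
A has the highest Borda score (480).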